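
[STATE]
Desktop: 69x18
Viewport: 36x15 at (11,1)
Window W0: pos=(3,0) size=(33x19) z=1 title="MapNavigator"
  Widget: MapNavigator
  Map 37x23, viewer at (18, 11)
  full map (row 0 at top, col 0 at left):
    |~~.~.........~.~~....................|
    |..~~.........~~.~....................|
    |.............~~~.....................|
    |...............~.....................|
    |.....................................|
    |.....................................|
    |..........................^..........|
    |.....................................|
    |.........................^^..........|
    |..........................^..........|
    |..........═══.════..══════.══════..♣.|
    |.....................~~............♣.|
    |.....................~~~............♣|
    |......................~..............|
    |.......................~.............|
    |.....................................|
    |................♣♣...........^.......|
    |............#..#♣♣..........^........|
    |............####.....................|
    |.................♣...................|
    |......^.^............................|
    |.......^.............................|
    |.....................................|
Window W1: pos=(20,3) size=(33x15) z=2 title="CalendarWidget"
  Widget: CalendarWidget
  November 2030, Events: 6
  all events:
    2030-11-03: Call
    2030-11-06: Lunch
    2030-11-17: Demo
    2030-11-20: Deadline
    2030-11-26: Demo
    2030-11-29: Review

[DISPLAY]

igator                  ┃           
────────────────────────┨           
.........┏━━━━━━━━━━━━━━━━━━━━━━━━━━
.........┃ CalendarWidget           
.........┠──────────────────────────
.........┃         November 2030    
.........┃Mo Tu We Th Fr Sa Su      
.........┃             1  2  3*     
═══.════.┃ 4  5  6*  7  8  9 10     
........@┃11 12 13 14 15 16 17*     
.........┃18 19 20* 21 22 23 24     
.........┃25 26* 27 28 29* 30       
.........┃                          
.........┃                          
......♣♣.┃                          


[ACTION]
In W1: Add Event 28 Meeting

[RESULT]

igator                  ┃           
────────────────────────┨           
.........┏━━━━━━━━━━━━━━━━━━━━━━━━━━
.........┃ CalendarWidget           
.........┠──────────────────────────
.........┃         November 2030    
.........┃Mo Tu We Th Fr Sa Su      
.........┃             1  2  3*     
═══.════.┃ 4  5  6*  7  8  9 10     
........@┃11 12 13 14 15 16 17*     
.........┃18 19 20* 21 22 23 24     
.........┃25 26* 27 28* 29* 30      
.........┃                          
.........┃                          
......♣♣.┃                          


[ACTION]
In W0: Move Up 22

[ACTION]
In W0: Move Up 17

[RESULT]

igator                  ┃           
────────────────────────┨           
         ┏━━━━━━━━━━━━━━━━━━━━━━━━━━
         ┃ CalendarWidget           
         ┠──────────────────────────
         ┃         November 2030    
         ┃Mo Tu We Th Fr Sa Su      
         ┃             1  2  3*     
         ┃ 4  5  6*  7  8  9 10     
...~.~~.@┃11 12 13 14 15 16 17*     
...~~.~..┃18 19 20* 21 22 23 24     
...~~~...┃25 26* 27 28* 29* 30      
.....~...┃                          
.........┃                          
.........┃                          


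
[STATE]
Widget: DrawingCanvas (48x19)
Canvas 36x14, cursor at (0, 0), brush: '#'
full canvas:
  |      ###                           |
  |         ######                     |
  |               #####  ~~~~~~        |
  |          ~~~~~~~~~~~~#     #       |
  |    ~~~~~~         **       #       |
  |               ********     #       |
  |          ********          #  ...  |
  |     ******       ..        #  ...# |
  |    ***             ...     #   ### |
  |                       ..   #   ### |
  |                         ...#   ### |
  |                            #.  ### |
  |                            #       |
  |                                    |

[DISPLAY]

+     ###                                       
         ######                                 
               #####  ~~~~~~                    
          ~~~~~~~~~~~~#     #                   
    ~~~~~~         **       #                   
               ********     #                   
          ********          #  ...              
     ******       ..        #  ...#             
    ***             ...     #   ###             
                       ..   #   ###             
                         ...#   ###             
                            #.  ###             
                            #                   
                                                
                                                
                                                
                                                
                                                
                                                


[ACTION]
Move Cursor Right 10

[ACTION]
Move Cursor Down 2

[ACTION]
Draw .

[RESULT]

      ###                                       
         ######                                 
          .    #####  ~~~~~~                    
          ~~~~~~~~~~~~#     #                   
    ~~~~~~         **       #                   
               ********     #                   
          ********          #  ...              
     ******       ..        #  ...#             
    ***             ...     #   ###             
                       ..   #   ###             
                         ...#   ###             
                            #.  ###             
                            #                   
                                                
                                                
                                                
                                                
                                                
                                                


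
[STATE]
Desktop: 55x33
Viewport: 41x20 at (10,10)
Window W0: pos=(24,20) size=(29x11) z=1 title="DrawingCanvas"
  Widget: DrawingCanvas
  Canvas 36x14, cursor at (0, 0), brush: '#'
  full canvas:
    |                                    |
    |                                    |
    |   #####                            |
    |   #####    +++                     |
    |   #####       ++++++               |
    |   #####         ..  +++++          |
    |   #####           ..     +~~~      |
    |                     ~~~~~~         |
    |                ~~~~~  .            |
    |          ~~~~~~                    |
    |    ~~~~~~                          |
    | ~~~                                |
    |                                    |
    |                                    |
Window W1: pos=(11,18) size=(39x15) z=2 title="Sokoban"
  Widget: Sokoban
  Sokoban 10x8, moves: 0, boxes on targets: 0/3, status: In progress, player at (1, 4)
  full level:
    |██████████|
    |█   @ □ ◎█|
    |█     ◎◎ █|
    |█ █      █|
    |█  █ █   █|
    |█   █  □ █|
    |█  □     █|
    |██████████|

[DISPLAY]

                                         
                                         
                                         
                                         
                                         
                                         
                                         
                                         
 ┏━━━━━━━━━━━━━━━━━━━━━━━━━━━━━━━━━━━━━┓ 
 ┃ Sokoban                             ┃ 
 ┠─────────────────────────────────────┨━
 ┃██████████                           ┃ 
 ┃█   @ □ ◎█                           ┃─
 ┃█     ◎◎ █                           ┃ 
 ┃█ █      █                           ┃ 
 ┃█  █ █   █                           ┃ 
 ┃█   █  □ █                           ┃ 
 ┃█  □     █                           ┃ 
 ┃██████████                           ┃+
 ┃Moves: 0  0/3                        ┃ 


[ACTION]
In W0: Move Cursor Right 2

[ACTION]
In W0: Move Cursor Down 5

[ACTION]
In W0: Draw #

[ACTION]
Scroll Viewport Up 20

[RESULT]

                                         
                                         
                                         
                                         
                                         
                                         
                                         
                                         
                                         
                                         
                                         
                                         
                                         
                                         
                                         
                                         
                                         
                                         
 ┏━━━━━━━━━━━━━━━━━━━━━━━━━━━━━━━━━━━━━┓ 
 ┃ Sokoban                             ┃ 


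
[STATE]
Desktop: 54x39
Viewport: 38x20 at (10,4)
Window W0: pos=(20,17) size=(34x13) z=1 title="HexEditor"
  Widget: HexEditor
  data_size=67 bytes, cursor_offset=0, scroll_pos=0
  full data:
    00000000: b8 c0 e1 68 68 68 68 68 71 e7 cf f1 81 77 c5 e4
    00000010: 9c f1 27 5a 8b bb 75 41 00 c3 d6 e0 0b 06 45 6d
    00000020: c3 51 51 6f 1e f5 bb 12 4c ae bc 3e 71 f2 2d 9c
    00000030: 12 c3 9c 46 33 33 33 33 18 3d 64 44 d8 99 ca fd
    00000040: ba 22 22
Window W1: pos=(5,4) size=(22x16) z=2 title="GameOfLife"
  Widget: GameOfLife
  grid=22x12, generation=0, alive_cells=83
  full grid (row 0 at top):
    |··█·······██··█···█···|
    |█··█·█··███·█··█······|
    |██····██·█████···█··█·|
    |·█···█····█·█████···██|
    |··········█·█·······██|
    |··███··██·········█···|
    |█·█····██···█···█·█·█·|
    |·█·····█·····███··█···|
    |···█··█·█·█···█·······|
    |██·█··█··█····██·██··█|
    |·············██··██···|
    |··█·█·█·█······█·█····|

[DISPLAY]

━━━━━━━━━━━━━━━━┓                     
eOfLife         ┃                     
────────────────┨                     
 0              ┃                     
·····██··█···█··┃                     
█··███·█··█·····┃                     
·██·█████···█··█┃                     
█····█·█████···█┃                     
·····█·█·······█┃                     
··██·········█··┃                     
··██···█···█·█·█┃                     
··█·····███··█··┃                     
·█·█·█···█······┃                     
·█··█····██·██··┃━━━━━━━━━━━━━━━━━━━━━
········██··██··┃itor                 
━━━━━━━━━━━━━━━━┛─────────────────────
          ┃00000000  B8 c0 e1 68 68 68
          ┃00000010  9c f1 27 5a 8b bb
          ┃00000020  c3 51 51 6f 1e f5
          ┃00000030  12 c3 9c 46 33 33


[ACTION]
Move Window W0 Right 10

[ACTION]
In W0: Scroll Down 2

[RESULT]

━━━━━━━━━━━━━━━━┓                     
eOfLife         ┃                     
────────────────┨                     
 0              ┃                     
·····██··█···█··┃                     
█··███·█··█·····┃                     
·██·█████···█··█┃                     
█····█·█████···█┃                     
·····█·█·······█┃                     
··██·········█··┃                     
··██···█···█·█·█┃                     
··█·····███··█··┃                     
·█·█·█···█······┃                     
·█··█····██·██··┃━━━━━━━━━━━━━━━━━━━━━
········██··██··┃itor                 
━━━━━━━━━━━━━━━━┛─────────────────────
          ┃00000020  c3 51 51 6f 1e f5
          ┃00000030  12 c3 9c 46 33 33
          ┃00000040  ba 22 22         
          ┃                           


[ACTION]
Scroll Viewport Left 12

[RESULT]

     ┏━━━━━━━━━━━━━━━━━━━━┓           
     ┃ GameOfLife         ┃           
     ┠────────────────────┨           
     ┃Gen: 0              ┃           
     ┃·█·······██··█···█··┃           
     ┃··█·█··███·█··█·····┃           
     ┃█····██·█████···█··█┃           
     ┃█···█····█·█████···█┃           
     ┃·········█·█·······█┃           
     ┃·███··██·········█··┃           
     ┃·█····██···█···█·█·█┃           
     ┃█·····█·····███··█··┃           
     ┃··█··█·█·█···█······┃           
     ┃█·█··█··█····██·██··┃━━━━━━━━━━━
     ┃············██··██··┃itor       
     ┗━━━━━━━━━━━━━━━━━━━━┛───────────
                    ┃00000020  c3 51 5
                    ┃00000030  12 c3 9
                    ┃00000040  ba 22 2
                    ┃                 


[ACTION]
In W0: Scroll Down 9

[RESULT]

     ┏━━━━━━━━━━━━━━━━━━━━┓           
     ┃ GameOfLife         ┃           
     ┠────────────────────┨           
     ┃Gen: 0              ┃           
     ┃·█·······██··█···█··┃           
     ┃··█·█··███·█··█·····┃           
     ┃█····██·█████···█··█┃           
     ┃█···█····█·█████···█┃           
     ┃·········█·█·······█┃           
     ┃·███··██·········█··┃           
     ┃·█····██···█···█·█·█┃           
     ┃█·····█·····███··█··┃           
     ┃··█··█·█·█···█······┃           
     ┃█·█··█··█····██·██··┃━━━━━━━━━━━
     ┃············██··██··┃itor       
     ┗━━━━━━━━━━━━━━━━━━━━┛───────────
                    ┃00000040  ba 22 2
                    ┃                 
                    ┃                 
                    ┃                 


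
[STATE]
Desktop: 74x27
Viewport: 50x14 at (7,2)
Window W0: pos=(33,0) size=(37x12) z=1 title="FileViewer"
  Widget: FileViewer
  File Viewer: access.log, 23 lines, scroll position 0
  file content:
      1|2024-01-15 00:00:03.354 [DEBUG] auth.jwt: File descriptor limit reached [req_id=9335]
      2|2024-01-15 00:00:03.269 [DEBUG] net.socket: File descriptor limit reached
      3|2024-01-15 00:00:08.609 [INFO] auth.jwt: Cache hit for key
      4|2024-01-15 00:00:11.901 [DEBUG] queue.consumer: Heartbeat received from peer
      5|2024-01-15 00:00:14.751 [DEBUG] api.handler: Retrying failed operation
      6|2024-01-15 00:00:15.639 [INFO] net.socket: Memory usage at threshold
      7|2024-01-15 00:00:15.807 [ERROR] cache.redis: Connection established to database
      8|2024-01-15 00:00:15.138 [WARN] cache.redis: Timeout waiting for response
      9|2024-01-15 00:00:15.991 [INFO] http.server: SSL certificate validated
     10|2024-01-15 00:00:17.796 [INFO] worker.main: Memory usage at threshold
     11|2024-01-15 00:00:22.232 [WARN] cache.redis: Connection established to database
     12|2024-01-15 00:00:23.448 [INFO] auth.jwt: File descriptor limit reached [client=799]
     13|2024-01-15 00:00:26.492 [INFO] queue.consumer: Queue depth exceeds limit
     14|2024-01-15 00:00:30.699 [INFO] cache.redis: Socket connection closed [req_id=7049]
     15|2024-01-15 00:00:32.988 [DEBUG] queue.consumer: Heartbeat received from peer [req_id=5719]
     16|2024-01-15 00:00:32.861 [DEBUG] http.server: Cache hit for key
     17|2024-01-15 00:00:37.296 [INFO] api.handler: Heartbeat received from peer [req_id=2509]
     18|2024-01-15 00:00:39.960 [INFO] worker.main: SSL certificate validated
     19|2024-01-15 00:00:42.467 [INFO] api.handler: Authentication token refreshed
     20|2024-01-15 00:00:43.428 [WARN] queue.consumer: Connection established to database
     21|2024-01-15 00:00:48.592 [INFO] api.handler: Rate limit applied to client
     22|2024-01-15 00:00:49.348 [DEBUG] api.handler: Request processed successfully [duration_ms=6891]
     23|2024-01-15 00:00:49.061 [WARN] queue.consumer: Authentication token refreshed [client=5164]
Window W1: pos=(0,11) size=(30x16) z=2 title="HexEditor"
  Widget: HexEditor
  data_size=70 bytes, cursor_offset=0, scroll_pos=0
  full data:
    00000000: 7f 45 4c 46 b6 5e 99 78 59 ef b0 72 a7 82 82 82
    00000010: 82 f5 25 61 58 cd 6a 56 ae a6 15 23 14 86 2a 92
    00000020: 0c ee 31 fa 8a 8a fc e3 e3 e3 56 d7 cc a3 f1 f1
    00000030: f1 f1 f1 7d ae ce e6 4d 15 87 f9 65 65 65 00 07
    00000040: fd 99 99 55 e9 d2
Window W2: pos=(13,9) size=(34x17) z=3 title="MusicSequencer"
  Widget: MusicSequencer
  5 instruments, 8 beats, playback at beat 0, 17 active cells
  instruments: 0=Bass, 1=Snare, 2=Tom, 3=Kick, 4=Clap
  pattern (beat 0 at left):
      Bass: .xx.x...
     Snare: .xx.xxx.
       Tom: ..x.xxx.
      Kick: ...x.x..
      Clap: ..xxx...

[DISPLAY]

                          ┠───────────────────────
                          ┃2024-01-15 00:00:03.354
                          ┃2024-01-15 00:00:03.269
                          ┃2024-01-15 00:00:08.609
                          ┃2024-01-15 00:00:11.901
                          ┃2024-01-15 00:00:14.751
                          ┃2024-01-15 00:00:15.639
      ┏━━━━━━━━━━━━━━━━━━━━━━━━━━━━━━━━┓:00:15.807
      ┃ MusicSequencer                 ┃:00:15.138
━━━━━━┠────────────────────────────────┨━━━━━━━━━━
itor  ┃      ▼1234567                  ┃          
──────┃  Bass·██·█···                  ┃          
00  7F┃ Snare·██·███·                  ┃          
10  82┃   Tom··█·███·                  ┃          


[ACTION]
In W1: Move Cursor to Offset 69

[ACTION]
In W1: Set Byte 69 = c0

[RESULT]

                          ┠───────────────────────
                          ┃2024-01-15 00:00:03.354
                          ┃2024-01-15 00:00:03.269
                          ┃2024-01-15 00:00:08.609
                          ┃2024-01-15 00:00:11.901
                          ┃2024-01-15 00:00:14.751
                          ┃2024-01-15 00:00:15.639
      ┏━━━━━━━━━━━━━━━━━━━━━━━━━━━━━━━━┓:00:15.807
      ┃ MusicSequencer                 ┃:00:15.138
━━━━━━┠────────────────────────────────┨━━━━━━━━━━
itor  ┃      ▼1234567                  ┃          
──────┃  Bass·██·█···                  ┃          
00  7f┃ Snare·██·███·                  ┃          
10  82┃   Tom··█·███·                  ┃          


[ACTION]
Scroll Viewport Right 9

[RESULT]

                 ┠────────────────────────────────
                 ┃2024-01-15 00:00:03.354 [DEBUG] 
                 ┃2024-01-15 00:00:03.269 [DEBUG] 
                 ┃2024-01-15 00:00:08.609 [INFO] a
                 ┃2024-01-15 00:00:11.901 [DEBUG] 
                 ┃2024-01-15 00:00:14.751 [DEBUG] 
                 ┃2024-01-15 00:00:15.639 [INFO] n
━━━━━━━━━━━━━━━━━━━━━━━━━━━━━━┓:00:15.807 [ERROR] 
usicSequencer                 ┃:00:15.138 [WARN] c
──────────────────────────────┨━━━━━━━━━━━━━━━━━━━
    ▼1234567                  ┃                   
Bass·██·█···                  ┃                   
nare·██·███·                  ┃                   
 Tom··█·███·                  ┃                   


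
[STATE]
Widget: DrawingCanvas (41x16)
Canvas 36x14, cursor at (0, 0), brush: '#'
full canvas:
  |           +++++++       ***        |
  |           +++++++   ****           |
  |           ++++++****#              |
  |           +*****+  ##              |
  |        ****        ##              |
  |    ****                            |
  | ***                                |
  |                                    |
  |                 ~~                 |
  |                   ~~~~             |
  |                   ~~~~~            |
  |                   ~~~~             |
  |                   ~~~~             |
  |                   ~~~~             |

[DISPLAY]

+          +++++++       ***             
           +++++++   ****                
           ++++++****#                   
           +*****+  ##                   
        ****        ##                   
    ****                                 
 ***                                     
                                         
                 ~~                      
                   ~~~~                  
                   ~~~~~                 
                   ~~~~                  
                   ~~~~                  
                   ~~~~                  
                                         
                                         


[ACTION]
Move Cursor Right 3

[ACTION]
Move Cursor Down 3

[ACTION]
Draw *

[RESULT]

           +++++++       ***             
           +++++++   ****                
           ++++++****#                   
   *       +*****+  ##                   
        ****        ##                   
    ****                                 
 ***                                     
                                         
                 ~~                      
                   ~~~~                  
                   ~~~~~                 
                   ~~~~                  
                   ~~~~                  
                   ~~~~                  
                                         
                                         


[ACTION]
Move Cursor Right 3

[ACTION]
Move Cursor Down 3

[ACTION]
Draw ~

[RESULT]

           +++++++       ***             
           +++++++   ****                
           ++++++****#                   
   *       +*****+  ##                   
        ****        ##                   
    ****                                 
 ***  ~                                  
                                         
                 ~~                      
                   ~~~~                  
                   ~~~~~                 
                   ~~~~                  
                   ~~~~                  
                   ~~~~                  
                                         
                                         


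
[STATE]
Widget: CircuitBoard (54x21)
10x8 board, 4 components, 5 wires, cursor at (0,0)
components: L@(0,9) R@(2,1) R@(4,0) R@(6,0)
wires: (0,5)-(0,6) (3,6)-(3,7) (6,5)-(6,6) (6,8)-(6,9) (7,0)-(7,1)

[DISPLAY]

   0 1 2 3 4 5 6 7 8 9                                
0  [.]                  · ─ ·           L             
                                                      
1                                                     
                                                      
2       R                                             
                                                      
3                           · ─ ·                     
                                                      
4   R                                                 
                                                      
5                                                     
                                                      
6   R                   · ─ ·       · ─ ·             
                                                      
7   · ─ ·                                             
Cursor: (0,0)                                         
                                                      
                                                      
                                                      
                                                      


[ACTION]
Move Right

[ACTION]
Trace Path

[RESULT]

   0 1 2 3 4 5 6 7 8 9                                
0      [.]              · ─ ·           L             
                                                      
1                                                     
                                                      
2       R                                             
                                                      
3                           · ─ ·                     
                                                      
4   R                                                 
                                                      
5                                                     
                                                      
6   R                   · ─ ·       · ─ ·             
                                                      
7   · ─ ·                                             
Cursor: (0,1)  Trace: No connections                  
                                                      
                                                      
                                                      
                                                      


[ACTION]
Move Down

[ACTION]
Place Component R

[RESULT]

   0 1 2 3 4 5 6 7 8 9                                
0                       · ─ ·           L             
                                                      
1      [R]                                            
                                                      
2       R                                             
                                                      
3                           · ─ ·                     
                                                      
4   R                                                 
                                                      
5                                                     
                                                      
6   R                   · ─ ·       · ─ ·             
                                                      
7   · ─ ·                                             
Cursor: (1,1)  Trace: No connections                  
                                                      
                                                      
                                                      
                                                      


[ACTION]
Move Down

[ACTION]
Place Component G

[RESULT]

   0 1 2 3 4 5 6 7 8 9                                
0                       · ─ ·           L             
                                                      
1       R                                             
                                                      
2      [G]                                            
                                                      
3                           · ─ ·                     
                                                      
4   R                                                 
                                                      
5                                                     
                                                      
6   R                   · ─ ·       · ─ ·             
                                                      
7   · ─ ·                                             
Cursor: (2,1)  Trace: No connections                  
                                                      
                                                      
                                                      
                                                      


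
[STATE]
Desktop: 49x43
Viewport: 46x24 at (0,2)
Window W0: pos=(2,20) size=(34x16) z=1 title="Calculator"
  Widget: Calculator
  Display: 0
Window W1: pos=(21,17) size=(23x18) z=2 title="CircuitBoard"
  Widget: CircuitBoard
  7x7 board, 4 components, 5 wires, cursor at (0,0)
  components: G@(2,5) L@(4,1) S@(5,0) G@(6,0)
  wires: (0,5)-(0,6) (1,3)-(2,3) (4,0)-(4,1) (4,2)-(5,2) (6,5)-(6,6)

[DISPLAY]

                                              
                                              
                                              
                                              
                                              
                                              
                                              
                                              
                                              
                                              
                                              
                                              
                                              
                                              
                                              
                     ┏━━━━━━━━━━━━━━━━━━━━━┓  
                     ┃ CircuitBoard        ┃  
                     ┠─────────────────────┨  
  ┏━━━━━━━━━━━━━━━━━━┃   0 1 2 3 4 5 6     ┃  
  ┃ Calculator       ┃0  [.]               ┃  
  ┠──────────────────┃                     ┃  
  ┃                  ┃1               ·    ┃  
  ┃┌───┬───┬───┬───┐ ┃                │    ┃  
  ┃│ 7 │ 8 │ 9 │ ÷ │ ┃2               ·    ┃  


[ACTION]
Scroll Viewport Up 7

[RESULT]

                                              
                                              
                                              
                                              
                                              
                                              
                                              
                                              
                                              
                                              
                                              
                                              
                                              
                                              
                                              
                                              
                                              
                     ┏━━━━━━━━━━━━━━━━━━━━━┓  
                     ┃ CircuitBoard        ┃  
                     ┠─────────────────────┨  
  ┏━━━━━━━━━━━━━━━━━━┃   0 1 2 3 4 5 6     ┃  
  ┃ Calculator       ┃0  [.]               ┃  
  ┠──────────────────┃                     ┃  
  ┃                  ┃1               ·    ┃  


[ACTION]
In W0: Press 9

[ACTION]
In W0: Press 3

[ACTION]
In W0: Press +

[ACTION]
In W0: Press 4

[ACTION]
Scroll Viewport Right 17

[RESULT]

                                              
                                              
                                              
                                              
                                              
                                              
                                              
                                              
                                              
                                              
                                              
                                              
                                              
                                              
                                              
                                              
                                              
                  ┏━━━━━━━━━━━━━━━━━━━━━┓     
                  ┃ CircuitBoard        ┃     
                  ┠─────────────────────┨     
━━━━━━━━━━━━━━━━━━┃   0 1 2 3 4 5 6     ┃     
 Calculator       ┃0  [.]               ┃     
──────────────────┃                     ┃     
                  ┃1               ·    ┃     


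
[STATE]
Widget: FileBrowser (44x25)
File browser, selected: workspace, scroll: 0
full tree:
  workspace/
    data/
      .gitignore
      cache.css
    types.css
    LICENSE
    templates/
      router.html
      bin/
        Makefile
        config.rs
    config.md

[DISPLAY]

> [-] workspace/                            
    [+] data/                               
    types.css                               
    LICENSE                                 
    [+] templates/                          
    config.md                               
                                            
                                            
                                            
                                            
                                            
                                            
                                            
                                            
                                            
                                            
                                            
                                            
                                            
                                            
                                            
                                            
                                            
                                            
                                            


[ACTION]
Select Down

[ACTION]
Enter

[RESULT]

  [-] workspace/                            
  > [-] data/                               
      .gitignore                            
      cache.css                             
    types.css                               
    LICENSE                                 
    [+] templates/                          
    config.md                               
                                            
                                            
                                            
                                            
                                            
                                            
                                            
                                            
                                            
                                            
                                            
                                            
                                            
                                            
                                            
                                            
                                            


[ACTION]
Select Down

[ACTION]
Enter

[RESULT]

  [-] workspace/                            
    [-] data/                               
    > .gitignore                            
      cache.css                             
    types.css                               
    LICENSE                                 
    [+] templates/                          
    config.md                               
                                            
                                            
                                            
                                            
                                            
                                            
                                            
                                            
                                            
                                            
                                            
                                            
                                            
                                            
                                            
                                            
                                            


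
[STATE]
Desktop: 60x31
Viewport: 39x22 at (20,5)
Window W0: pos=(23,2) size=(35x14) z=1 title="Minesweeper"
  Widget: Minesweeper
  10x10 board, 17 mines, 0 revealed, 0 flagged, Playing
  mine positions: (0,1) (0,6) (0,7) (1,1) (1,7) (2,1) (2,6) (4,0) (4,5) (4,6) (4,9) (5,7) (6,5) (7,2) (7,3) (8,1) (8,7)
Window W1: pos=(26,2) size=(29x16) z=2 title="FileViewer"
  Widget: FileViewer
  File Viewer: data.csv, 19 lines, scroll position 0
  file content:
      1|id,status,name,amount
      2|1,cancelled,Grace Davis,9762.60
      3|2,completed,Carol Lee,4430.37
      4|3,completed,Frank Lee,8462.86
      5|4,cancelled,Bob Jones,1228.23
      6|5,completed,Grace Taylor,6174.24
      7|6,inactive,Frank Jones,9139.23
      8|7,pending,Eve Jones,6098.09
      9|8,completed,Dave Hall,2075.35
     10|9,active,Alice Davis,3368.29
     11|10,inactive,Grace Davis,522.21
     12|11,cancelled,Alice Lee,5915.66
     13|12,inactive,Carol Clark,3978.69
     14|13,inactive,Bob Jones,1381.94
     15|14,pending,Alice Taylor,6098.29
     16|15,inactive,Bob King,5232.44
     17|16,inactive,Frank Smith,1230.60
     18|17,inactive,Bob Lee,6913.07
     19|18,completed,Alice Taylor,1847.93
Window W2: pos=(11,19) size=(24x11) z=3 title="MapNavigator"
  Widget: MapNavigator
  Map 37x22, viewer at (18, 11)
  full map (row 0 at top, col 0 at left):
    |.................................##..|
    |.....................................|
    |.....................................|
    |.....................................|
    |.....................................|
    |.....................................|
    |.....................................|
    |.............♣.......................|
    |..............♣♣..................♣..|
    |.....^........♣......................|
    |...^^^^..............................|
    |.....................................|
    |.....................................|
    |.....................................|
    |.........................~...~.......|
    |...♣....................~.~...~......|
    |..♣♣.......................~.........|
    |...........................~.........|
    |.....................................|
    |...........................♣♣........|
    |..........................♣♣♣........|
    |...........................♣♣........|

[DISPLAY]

   ┃■■┃id,status,name,amount     ▲┃  ┃ 
   ┃■■┃1,cancelled,Grace Davis,97█┃  ┃ 
   ┃■■┃2,completed,Carol Lee,4430░┃  ┃ 
   ┃■■┃3,completed,Frank Lee,8462░┃  ┃ 
   ┃■■┃4,cancelled,Bob Jones,1228░┃  ┃ 
   ┃■■┃5,completed,Grace Taylor,6░┃  ┃ 
   ┃■■┃6,inactive,Frank Jones,913░┃  ┃ 
   ┃■■┃7,pending,Eve Jones,6098.0░┃  ┃ 
   ┃■■┃8,completed,Dave Hall,2075░┃  ┃ 
   ┃■■┃9,active,Alice Davis,3368.░┃  ┃ 
   ┗━━┃10,inactive,Grace Davis,52░┃━━┛ 
      ┃11,cancelled,Alice Lee,591▼┃    
      ┗━━━━━━━━━━━━━━━━━━━━━━━━━━━┛    
                                       
━━━━━━━━━━━━━━┓                        
gator         ┃                        
──────────────┨                        
♣.............┃                        
..............┃                        
..............┃                        
...@..........┃                        
..............┃                        


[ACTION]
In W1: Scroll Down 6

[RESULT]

   ┃■■┃6,inactive,Frank Jones,913▲┃  ┃ 
   ┃■■┃7,pending,Eve Jones,6098.0░┃  ┃ 
   ┃■■┃8,completed,Dave Hall,2075░┃  ┃ 
   ┃■■┃9,active,Alice Davis,3368.░┃  ┃ 
   ┃■■┃10,inactive,Grace Davis,52░┃  ┃ 
   ┃■■┃11,cancelled,Alice Lee,591░┃  ┃ 
   ┃■■┃12,inactive,Carol Clark,39░┃  ┃ 
   ┃■■┃13,inactive,Bob Jones,1381░┃  ┃ 
   ┃■■┃14,pending,Alice Taylor,60░┃  ┃ 
   ┃■■┃15,inactive,Bob King,5232.█┃  ┃ 
   ┗━━┃16,inactive,Frank Smith,12░┃━━┛ 
      ┃17,inactive,Bob Lee,6913.0▼┃    
      ┗━━━━━━━━━━━━━━━━━━━━━━━━━━━┛    
                                       
━━━━━━━━━━━━━━┓                        
gator         ┃                        
──────────────┨                        
♣.............┃                        
..............┃                        
..............┃                        
...@..........┃                        
..............┃                        


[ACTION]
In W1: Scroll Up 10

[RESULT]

   ┃■■┃id,status,name,amount     ▲┃  ┃ 
   ┃■■┃1,cancelled,Grace Davis,97█┃  ┃ 
   ┃■■┃2,completed,Carol Lee,4430░┃  ┃ 
   ┃■■┃3,completed,Frank Lee,8462░┃  ┃ 
   ┃■■┃4,cancelled,Bob Jones,1228░┃  ┃ 
   ┃■■┃5,completed,Grace Taylor,6░┃  ┃ 
   ┃■■┃6,inactive,Frank Jones,913░┃  ┃ 
   ┃■■┃7,pending,Eve Jones,6098.0░┃  ┃ 
   ┃■■┃8,completed,Dave Hall,2075░┃  ┃ 
   ┃■■┃9,active,Alice Davis,3368.░┃  ┃ 
   ┗━━┃10,inactive,Grace Davis,52░┃━━┛ 
      ┃11,cancelled,Alice Lee,591▼┃    
      ┗━━━━━━━━━━━━━━━━━━━━━━━━━━━┛    
                                       
━━━━━━━━━━━━━━┓                        
gator         ┃                        
──────────────┨                        
♣.............┃                        
..............┃                        
..............┃                        
...@..........┃                        
..............┃                        


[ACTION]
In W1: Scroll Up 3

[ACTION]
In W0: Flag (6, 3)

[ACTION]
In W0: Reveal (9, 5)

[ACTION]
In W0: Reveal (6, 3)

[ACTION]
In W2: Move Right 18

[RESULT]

   ┃■■┃id,status,name,amount     ▲┃  ┃ 
   ┃■■┃1,cancelled,Grace Davis,97█┃  ┃ 
   ┃■■┃2,completed,Carol Lee,4430░┃  ┃ 
   ┃■■┃3,completed,Frank Lee,8462░┃  ┃ 
   ┃■■┃4,cancelled,Bob Jones,1228░┃  ┃ 
   ┃■■┃5,completed,Grace Taylor,6░┃  ┃ 
   ┃■■┃6,inactive,Frank Jones,913░┃  ┃ 
   ┃■■┃7,pending,Eve Jones,6098.0░┃  ┃ 
   ┃■■┃8,completed,Dave Hall,2075░┃  ┃ 
   ┃■■┃9,active,Alice Davis,3368.░┃  ┃ 
   ┗━━┃10,inactive,Grace Davis,52░┃━━┛ 
      ┃11,cancelled,Alice Lee,591▼┃    
      ┗━━━━━━━━━━━━━━━━━━━━━━━━━━━┛    
                                       
━━━━━━━━━━━━━━┓                        
gator         ┃                        
──────────────┨                        
.♣..          ┃                        
....          ┃                        
....          ┃                        
...@          ┃                        
....          ┃                        
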